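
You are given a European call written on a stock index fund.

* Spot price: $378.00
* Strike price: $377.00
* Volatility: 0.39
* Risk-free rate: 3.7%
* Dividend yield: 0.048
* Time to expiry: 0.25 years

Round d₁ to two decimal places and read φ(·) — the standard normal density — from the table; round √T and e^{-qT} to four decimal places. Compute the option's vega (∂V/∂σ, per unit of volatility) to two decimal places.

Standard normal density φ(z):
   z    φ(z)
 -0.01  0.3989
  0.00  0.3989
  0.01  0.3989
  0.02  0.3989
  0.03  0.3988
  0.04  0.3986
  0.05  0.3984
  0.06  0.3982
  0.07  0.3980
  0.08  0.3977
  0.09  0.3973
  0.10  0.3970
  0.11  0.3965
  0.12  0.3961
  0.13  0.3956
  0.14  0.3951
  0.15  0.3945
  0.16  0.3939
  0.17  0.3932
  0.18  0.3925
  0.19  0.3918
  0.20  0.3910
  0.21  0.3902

σ√T = 0.39 × 0.5000 = 0.1950
d₁ = [ln(378/377) + (0.037 − 0.048 + 0.39²/2)·0.25] / 0.1950 = [0.0026 + 0.0163] / 0.1950 = 0.0970 which rounds to 0.10
√T = √0.25 = 0.5000
φ(d₁) = φ(0.10) = 0.3970
exp(−qT) = exp(−0.048·0.25) = 0.9881
vega = S·exp(−qT)·φ(d₁)·√T = 378·0.9881·0.3970·0.5000 = 74.1401

74.14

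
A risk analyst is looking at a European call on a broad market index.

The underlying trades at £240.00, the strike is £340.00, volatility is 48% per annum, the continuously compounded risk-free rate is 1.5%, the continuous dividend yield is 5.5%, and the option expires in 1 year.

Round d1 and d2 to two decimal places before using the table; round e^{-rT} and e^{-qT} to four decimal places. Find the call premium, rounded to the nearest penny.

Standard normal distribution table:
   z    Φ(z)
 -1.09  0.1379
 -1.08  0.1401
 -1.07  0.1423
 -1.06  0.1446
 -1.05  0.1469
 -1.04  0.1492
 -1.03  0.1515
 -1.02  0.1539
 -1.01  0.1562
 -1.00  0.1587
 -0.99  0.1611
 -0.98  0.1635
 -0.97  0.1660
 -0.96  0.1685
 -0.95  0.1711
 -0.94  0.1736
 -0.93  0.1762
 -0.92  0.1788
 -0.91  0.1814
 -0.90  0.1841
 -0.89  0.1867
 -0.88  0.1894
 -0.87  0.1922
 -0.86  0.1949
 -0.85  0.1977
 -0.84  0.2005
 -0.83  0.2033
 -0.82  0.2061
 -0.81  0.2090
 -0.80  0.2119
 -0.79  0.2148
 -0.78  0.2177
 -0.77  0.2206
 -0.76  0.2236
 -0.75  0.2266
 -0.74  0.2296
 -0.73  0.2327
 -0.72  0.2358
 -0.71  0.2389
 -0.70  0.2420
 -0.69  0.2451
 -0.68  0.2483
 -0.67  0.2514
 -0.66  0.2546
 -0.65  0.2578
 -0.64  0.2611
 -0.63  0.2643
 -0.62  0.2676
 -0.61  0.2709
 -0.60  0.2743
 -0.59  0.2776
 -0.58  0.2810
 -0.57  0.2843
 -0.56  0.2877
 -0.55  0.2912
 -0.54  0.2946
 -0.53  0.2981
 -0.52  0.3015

£15.38

σ√T = 0.48·√1 = 0.4800
ln(S/K) + (r − q + σ²/2)T = ln(240/340) + (0.015 − 0.055 + 0.48²/2)·1 = -0.3483 + 0.0752 = -0.2731
d₁ = -0.2731 / 0.4800 = -0.5690 ⇒ -0.57
d₂ = d₁ − σ√T = -0.5690 − 0.4800 = -1.0490 ⇒ -1.05
e^(−qT) = e^(−0.055·1) = 0.9465;  e^(−rT) = e^(−0.015·1) = 0.9851
N(d₁) = N(-0.57) = 0.2843;  N(d₂) = N(-1.05) = 0.1469
C = 240·0.9465·0.2843 − 340·0.9851·0.1469 = 64.5816 − 49.2018 = 15.3798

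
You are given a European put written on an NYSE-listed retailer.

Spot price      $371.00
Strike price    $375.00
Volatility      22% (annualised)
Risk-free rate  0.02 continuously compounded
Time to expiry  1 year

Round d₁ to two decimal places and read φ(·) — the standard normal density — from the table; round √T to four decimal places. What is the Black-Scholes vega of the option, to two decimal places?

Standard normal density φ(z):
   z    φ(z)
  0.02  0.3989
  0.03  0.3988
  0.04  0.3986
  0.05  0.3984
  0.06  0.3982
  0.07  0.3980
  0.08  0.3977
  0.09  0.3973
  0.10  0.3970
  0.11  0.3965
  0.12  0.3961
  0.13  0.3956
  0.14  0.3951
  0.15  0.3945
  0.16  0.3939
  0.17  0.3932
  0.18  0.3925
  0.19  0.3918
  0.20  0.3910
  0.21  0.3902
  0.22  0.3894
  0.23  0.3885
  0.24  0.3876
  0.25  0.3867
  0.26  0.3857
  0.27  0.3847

σ√T = 0.22·√1 = 0.2200
d₁ = [ln(371/375) + (0.02 + 0.22²/2)·1] / 0.2200 = [-0.0107 + 0.0442] / 0.2200 = 0.1522 which rounds to 0.15
√T = √1 = 1.0000
φ(d₁) = φ(0.15) = 0.3945
vega = S·φ(d₁)·√T = 371·0.3945·1.0000 = 146.3595

146.36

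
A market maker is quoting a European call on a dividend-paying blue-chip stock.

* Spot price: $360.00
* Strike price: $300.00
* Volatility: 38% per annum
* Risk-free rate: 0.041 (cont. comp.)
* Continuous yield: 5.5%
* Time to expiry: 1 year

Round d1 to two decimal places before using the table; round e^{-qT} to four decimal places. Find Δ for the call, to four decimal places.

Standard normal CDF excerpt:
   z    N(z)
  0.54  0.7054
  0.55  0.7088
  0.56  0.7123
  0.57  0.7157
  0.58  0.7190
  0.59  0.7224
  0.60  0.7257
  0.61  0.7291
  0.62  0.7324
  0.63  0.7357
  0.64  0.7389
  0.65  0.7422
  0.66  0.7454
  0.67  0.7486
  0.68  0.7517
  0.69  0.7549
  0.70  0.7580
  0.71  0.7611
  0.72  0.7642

0.6963

σ√T = 0.38·√1 = 0.3800
d₁ = [ln(360/300) + (0.041 − 0.055 + 0.38²/2)·1] / 0.3800 = [0.1823 + 0.0582] / 0.3800 = 0.6330 which rounds to 0.63
N(d₁) = N(0.63) = 0.7357
Δ_call = e^(−qT)·N(d₁) = 0.9465·0.7357 = 0.6963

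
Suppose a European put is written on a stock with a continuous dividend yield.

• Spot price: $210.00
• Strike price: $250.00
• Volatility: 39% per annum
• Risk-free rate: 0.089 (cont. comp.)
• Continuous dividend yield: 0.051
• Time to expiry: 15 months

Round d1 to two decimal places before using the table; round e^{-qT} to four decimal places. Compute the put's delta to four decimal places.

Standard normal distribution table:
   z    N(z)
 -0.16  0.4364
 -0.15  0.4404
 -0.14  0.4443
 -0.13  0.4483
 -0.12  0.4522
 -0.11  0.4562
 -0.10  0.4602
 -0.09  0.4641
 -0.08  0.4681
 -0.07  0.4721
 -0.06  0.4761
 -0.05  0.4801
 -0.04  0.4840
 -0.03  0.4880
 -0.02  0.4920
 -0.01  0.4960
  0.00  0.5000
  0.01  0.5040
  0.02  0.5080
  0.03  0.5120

-0.4953

T = 1.25;  σ√T = 0.4360
ln(S/K) + (r − q + σ²/2)T = ln(210/250) + (0.089 − 0.051 + 0.39²/2)·1.25 = -0.1744 + 0.1426 = -0.0318
d₁ = -0.0318 / 0.4360 = -0.0729 → -0.07
N(d₁) = N(-0.07) = 0.4721
Δ_put = e^(−qT)·(N(d₁) − 1) = 0.9382·(0.4721 − 1) = -0.4953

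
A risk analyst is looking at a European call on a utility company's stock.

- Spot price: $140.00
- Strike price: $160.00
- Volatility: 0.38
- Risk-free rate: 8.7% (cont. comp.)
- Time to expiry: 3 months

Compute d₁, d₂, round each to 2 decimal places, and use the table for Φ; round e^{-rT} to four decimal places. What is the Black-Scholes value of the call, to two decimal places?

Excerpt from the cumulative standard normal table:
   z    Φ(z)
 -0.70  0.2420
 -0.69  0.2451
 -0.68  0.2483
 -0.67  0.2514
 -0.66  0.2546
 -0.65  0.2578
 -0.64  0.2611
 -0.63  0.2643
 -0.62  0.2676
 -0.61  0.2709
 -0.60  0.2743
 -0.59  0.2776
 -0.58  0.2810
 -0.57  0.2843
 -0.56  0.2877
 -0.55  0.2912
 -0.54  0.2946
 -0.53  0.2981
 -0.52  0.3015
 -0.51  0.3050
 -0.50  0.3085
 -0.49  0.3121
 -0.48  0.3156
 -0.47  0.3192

T = 0.25;  σ√T = 0.1900
ln(S/K) + (r + σ²/2)T = ln(140/160) + (0.087 + 0.38²/2)·0.25 = -0.1335 + 0.0398 = -0.0937
d₁ = -0.0937 / 0.1900 = -0.4933 which rounds to -0.49
d₂ = d₁ − σ√T = -0.4933 − 0.1900 = -0.6833 which rounds to -0.68
e^(−rT) = e^(−0.087·0.25) = 0.9785
N(d₁) = N(-0.49) = 0.3121;  N(d₂) = N(-0.68) = 0.2483
C = 140·0.3121 − 160·0.9785·0.2483 = 43.6940 − 38.8738 = 4.8202

$4.82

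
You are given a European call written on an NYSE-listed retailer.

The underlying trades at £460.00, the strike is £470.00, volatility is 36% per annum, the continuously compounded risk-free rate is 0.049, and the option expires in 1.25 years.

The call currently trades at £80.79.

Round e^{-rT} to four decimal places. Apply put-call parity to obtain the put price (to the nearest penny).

e^(−rT) = e^(−0.049·1.25) = 0.9406
Put-call parity: C − P = S − K·e^(−rT) = 460 − 470·0.9406 = 460 − 442.0820 = 17.9180
P = C − (C − P) = 80.79 − (17.9180) = 62.8720

£62.87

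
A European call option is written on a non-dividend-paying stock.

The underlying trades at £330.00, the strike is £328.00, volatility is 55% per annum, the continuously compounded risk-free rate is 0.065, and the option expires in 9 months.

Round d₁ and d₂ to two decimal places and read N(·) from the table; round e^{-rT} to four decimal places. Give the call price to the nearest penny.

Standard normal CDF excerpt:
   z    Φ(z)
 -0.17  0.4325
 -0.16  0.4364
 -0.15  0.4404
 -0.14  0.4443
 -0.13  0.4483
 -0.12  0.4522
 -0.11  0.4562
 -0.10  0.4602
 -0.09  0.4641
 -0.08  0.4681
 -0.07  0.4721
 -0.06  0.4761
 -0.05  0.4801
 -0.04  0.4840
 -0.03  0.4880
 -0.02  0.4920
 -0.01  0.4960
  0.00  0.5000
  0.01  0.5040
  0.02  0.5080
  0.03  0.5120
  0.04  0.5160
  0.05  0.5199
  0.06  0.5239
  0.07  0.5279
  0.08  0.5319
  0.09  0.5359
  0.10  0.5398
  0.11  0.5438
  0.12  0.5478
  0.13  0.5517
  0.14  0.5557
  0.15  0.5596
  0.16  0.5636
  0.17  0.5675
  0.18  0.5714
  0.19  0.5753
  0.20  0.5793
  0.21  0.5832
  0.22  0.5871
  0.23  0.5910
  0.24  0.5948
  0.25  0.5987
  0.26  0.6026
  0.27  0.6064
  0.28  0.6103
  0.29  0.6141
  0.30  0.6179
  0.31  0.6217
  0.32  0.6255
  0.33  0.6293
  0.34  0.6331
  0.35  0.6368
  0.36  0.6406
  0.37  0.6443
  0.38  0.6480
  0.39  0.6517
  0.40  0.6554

£68.88

σ√T = 0.55·√0.75 = 0.4763
d₁ = [ln(330/328) + (0.065 + 0.55²/2)·0.75] / 0.4763 = [0.0061 + 0.1622] / 0.4763 = 0.3533 ≈ 0.35
d₂ = d₁ − σ√T = 0.3533 − 0.4763 = -0.1230 ≈ -0.12
e^(−rT) = e^(−0.065·0.75) = 0.9524
C = 330·N(0.35) − 328·0.9524·N(-0.12) = 330·0.6368 − 328·0.9524·0.4522 = 210.1440 − 141.2615 = 68.8825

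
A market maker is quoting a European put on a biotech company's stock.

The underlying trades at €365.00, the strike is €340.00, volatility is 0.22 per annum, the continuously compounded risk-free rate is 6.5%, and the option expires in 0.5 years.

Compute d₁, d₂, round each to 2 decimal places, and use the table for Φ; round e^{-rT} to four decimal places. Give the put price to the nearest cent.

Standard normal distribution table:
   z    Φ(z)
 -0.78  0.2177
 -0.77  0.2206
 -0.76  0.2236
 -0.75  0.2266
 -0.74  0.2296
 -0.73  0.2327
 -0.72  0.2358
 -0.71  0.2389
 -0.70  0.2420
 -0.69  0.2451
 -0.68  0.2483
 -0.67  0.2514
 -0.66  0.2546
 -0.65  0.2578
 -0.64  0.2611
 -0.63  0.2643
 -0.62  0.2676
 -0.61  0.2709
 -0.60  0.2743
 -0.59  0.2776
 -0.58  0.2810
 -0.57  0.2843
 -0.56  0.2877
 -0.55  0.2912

€7.56

σ√T = 0.22·√0.5 = 0.1556
d₁ = [ln(365/340) + (0.065 + 0.22²/2)·0.5] / 0.1556 = [0.0710 + 0.0446] / 0.1556 = 0.7428 ⇒ 0.74
d₂ = d₁ − σ√T = 0.7428 − 0.1556 = 0.5872 ⇒ 0.59
exp(−rT) = exp(−0.065·0.5) = 0.9680
N(−d₂) = N(-0.59) = 0.2776;  N(−d₁) = N(-0.74) = 0.2296
P = 340·0.9680·0.2776 − 365·0.2296 = 91.3637 − 83.8040 = 7.5597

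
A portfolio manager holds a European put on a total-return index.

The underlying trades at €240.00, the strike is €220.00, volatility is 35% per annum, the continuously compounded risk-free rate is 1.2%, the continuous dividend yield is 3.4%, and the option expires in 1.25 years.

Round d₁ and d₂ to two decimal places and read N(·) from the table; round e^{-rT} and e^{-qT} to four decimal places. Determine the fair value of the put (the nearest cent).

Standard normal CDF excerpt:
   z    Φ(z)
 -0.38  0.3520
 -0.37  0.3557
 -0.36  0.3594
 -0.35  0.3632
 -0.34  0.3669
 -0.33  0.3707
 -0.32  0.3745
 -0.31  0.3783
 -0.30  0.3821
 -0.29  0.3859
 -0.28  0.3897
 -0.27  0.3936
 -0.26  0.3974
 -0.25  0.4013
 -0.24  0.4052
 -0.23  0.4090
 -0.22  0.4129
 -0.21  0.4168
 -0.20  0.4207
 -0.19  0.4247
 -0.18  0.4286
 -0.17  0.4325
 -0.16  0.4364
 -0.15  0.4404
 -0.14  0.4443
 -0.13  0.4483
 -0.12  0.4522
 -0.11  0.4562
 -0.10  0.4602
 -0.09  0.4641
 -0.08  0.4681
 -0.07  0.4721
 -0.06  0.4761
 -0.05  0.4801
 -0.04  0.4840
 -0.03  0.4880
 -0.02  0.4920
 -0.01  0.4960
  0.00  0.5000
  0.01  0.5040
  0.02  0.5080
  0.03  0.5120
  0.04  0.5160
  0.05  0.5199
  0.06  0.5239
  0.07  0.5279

€28.29

σ√T = 0.35 × 1.1180 = 0.3913
ln(S/K) + (r − q + σ²/2)T = ln(240/220) + (0.012 − 0.034 + 0.35²/2)·1.25 = 0.0870 + 0.0491 = 0.1361
d₁ = 0.1361 / 0.3913 = 0.3477 ≈ 0.35
d₂ = d₁ − σ√T = 0.3477 − 0.3913 = -0.0436 ≈ -0.04
exp(−qT) = exp(−0.034·1.25) = 0.9584;  exp(−rT) = exp(−0.012·1.25) = 0.9851
P = 220·0.9851·N(0.04) − 240·0.9584·N(-0.35) = 220·0.9851·0.5160 − 240·0.9584·0.3632 = 111.8286 − 83.5418 = 28.2867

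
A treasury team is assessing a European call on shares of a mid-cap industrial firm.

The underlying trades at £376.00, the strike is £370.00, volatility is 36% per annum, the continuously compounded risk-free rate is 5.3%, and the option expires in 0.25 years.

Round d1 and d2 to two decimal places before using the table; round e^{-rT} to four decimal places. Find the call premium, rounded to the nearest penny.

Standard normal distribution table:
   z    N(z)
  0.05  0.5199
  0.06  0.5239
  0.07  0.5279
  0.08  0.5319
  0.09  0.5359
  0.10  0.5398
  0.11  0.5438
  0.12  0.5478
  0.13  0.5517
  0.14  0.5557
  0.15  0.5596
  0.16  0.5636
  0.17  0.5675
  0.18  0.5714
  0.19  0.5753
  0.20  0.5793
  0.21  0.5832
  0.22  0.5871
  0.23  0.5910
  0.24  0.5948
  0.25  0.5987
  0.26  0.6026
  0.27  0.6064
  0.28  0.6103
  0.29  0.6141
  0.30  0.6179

σ√T = 0.36·√0.25 = 0.1800
d₁ = [ln(376/370) + (0.053 + 0.36²/2)·0.25] / 0.1800 = [0.0161 + 0.0294] / 0.1800 = 0.2530 → 0.25
d₂ = d₁ − σ√T = 0.2530 − 0.1800 = 0.0730 → 0.07
e^(−rT) = e^(−0.053·0.25) = 0.9868
C = 376·N(0.25) − 370·0.9868·N(0.07) = 376·0.5987 − 370·0.9868·0.5279 = 225.1112 − 192.7447 = 32.3665

£32.37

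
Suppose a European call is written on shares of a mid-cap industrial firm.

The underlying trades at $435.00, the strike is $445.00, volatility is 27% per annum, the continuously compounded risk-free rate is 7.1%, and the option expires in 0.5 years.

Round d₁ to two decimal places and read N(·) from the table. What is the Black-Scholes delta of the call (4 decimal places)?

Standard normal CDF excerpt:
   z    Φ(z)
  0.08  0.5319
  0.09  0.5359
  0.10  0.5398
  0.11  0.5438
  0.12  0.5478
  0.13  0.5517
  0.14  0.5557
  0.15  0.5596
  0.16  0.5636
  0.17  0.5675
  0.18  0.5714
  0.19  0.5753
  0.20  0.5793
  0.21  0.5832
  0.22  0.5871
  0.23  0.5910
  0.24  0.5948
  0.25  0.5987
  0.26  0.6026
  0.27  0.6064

σ√T = 0.27 × 0.7071 = 0.1909
d₁ = [ln(435/445) + (0.071 + ½·0.27²)·0.5] / (σ√T) = (-0.0227 + 0.0537) / 0.1909 = 0.1624 which rounds to 0.16
N(d₁) = N(0.16) = 0.5636
Δ_call = N(d₁) = 0.5636

0.5636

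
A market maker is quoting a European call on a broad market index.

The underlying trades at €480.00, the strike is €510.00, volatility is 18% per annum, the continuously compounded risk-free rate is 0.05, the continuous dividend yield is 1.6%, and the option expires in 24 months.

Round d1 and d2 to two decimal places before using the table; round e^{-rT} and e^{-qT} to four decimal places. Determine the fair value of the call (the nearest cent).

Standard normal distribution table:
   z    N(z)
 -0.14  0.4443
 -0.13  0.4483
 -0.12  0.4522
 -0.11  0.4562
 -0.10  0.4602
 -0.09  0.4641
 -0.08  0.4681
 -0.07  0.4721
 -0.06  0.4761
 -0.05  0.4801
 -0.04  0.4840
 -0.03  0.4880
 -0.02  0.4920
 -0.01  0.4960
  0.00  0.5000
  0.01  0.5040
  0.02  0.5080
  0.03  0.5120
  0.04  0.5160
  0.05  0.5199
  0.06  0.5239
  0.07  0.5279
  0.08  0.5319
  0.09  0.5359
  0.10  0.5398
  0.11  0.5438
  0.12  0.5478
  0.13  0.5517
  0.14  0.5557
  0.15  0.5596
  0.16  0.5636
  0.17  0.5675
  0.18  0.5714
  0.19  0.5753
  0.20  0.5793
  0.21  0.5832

T = 2;  σ√T = 0.2546
d₁ = [ln(480/510) + (0.05 − 0.016 + 0.18²/2)·2] / 0.2546 = [-0.0606 + 0.1004] / 0.2546 = 0.1563 which rounds to 0.16
d₂ = d₁ − σ√T = 0.1563 − 0.2546 = -0.0983 which rounds to -0.10
e^(−qT) = e^(−0.016·2) = 0.9685;  e^(−rT) = e^(−0.05·2) = 0.9048
C = 480·0.9685·N(0.16) − 510·0.9048·N(-0.10) = 480·0.9685·0.5636 − 510·0.9048·0.4602 = 262.0064 − 212.3584 = 49.6480

€49.65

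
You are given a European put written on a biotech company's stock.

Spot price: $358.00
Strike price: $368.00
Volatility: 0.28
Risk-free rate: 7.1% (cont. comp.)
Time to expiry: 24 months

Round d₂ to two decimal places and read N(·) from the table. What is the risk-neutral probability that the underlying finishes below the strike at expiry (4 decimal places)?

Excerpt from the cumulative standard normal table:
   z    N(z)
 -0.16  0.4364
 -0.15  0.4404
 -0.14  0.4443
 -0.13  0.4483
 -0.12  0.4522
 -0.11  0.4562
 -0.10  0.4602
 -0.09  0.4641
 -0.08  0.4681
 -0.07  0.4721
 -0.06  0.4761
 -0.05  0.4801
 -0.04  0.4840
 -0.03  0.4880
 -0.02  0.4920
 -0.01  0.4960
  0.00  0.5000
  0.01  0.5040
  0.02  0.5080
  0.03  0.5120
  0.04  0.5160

σ√T = 0.28·√2 = 0.3960
ln(S/K) + (r + σ²/2)T = ln(358/368) + (0.071 + 0.28²/2)·2 = -0.0275 + 0.2204 = 0.1929
d₁ = 0.1929 / 0.3960 = 0.4870 → 0.49
d₂ = d₁ − σ√T = 0.4870 − 0.3960 = 0.0910 → 0.09
Risk-neutral Pr[S_T < K] = N(−d₂) = N(-0.09) = 0.4641

0.4641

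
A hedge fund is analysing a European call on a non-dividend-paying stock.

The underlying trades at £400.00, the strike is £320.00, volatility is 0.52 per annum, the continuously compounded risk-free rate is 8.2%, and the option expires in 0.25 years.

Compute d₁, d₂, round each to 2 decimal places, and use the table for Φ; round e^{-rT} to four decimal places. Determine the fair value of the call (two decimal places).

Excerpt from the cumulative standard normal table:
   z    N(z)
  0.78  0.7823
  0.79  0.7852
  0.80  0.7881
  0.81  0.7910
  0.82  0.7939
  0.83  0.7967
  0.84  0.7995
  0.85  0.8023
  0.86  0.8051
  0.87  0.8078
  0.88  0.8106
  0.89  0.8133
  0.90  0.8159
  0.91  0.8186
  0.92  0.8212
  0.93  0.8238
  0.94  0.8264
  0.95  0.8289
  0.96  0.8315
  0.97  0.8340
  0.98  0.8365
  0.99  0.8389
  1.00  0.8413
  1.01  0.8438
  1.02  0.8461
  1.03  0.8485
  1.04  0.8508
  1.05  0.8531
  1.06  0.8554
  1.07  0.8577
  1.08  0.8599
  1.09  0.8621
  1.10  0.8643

£95.10

T = 0.25;  σ√T = 0.2600
d₁ = [ln(400/320) + (0.082 + 0.52²/2)·0.25] / 0.2600 = [0.2231 + 0.0543] / 0.2600 = 1.0671 which rounds to 1.07
d₂ = d₁ − σ√T = 1.0671 − 0.2600 = 0.8071 which rounds to 0.81
e^(−rT) = e^(−0.082·0.25) = 0.9797
N(d₁) = N(1.07) = 0.8577;  N(d₂) = N(0.81) = 0.7910
C = 400·0.8577 − 320·0.9797·0.7910 = 343.0800 − 247.9817 = 95.0983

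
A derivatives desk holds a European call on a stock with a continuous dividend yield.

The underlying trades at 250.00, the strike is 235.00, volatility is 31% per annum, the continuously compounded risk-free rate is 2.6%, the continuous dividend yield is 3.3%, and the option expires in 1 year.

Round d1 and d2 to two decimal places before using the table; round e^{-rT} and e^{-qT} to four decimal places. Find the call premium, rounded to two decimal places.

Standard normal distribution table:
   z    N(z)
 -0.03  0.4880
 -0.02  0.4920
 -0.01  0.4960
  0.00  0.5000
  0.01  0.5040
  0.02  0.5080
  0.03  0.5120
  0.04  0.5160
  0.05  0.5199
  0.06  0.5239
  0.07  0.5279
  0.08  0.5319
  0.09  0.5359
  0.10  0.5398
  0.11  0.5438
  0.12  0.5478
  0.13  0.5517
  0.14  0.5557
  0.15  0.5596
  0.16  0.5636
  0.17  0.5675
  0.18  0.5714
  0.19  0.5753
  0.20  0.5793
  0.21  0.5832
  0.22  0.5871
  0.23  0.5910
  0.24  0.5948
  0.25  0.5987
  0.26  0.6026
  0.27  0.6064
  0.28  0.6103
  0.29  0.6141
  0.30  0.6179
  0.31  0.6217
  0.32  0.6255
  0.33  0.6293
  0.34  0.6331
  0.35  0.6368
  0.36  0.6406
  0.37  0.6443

T = 1;  σ√T = 0.3100
d₁ = [ln(250/235) + (0.026 − 0.033 + 0.31²/2)·1] / 0.3100 = [0.0619 + 0.0411] / 0.3100 = 0.3320 which rounds to 0.33
d₂ = d₁ − σ√T = 0.3320 − 0.3100 = 0.0220 which rounds to 0.02
exp(−qT) = exp(−0.033·1) = 0.9675;  exp(−rT) = exp(−0.026·1) = 0.9743
N(d₁) = N(0.33) = 0.6293;  N(d₂) = N(0.02) = 0.5080
C = 250·0.9675·0.6293 − 235·0.9743·0.5080 = 152.2119 − 116.3119 = 35.9000

35.90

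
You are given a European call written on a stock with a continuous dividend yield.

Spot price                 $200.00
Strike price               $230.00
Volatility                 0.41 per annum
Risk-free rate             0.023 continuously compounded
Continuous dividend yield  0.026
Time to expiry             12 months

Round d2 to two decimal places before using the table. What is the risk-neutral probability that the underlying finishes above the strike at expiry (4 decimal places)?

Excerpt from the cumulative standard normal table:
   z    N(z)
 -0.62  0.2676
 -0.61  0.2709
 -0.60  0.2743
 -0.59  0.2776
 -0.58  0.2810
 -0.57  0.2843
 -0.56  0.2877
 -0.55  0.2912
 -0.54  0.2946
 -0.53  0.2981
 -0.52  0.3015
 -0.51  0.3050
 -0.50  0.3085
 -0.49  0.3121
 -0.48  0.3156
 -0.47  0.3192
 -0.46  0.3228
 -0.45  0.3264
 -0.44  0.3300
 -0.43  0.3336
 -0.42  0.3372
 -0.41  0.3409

0.2912

σ√T = 0.41 × 1.0000 = 0.4100
d₁ = [ln(200/230) + (0.023 − 0.026 + 0.41²/2)·1] / 0.4100 = [-0.1398 + 0.0810] / 0.4100 = -0.1432 ⇒ -0.14
d₂ = d₁ − σ√T = -0.1432 − 0.4100 = -0.5532 ⇒ -0.55
Pr(exercise) under Q = N(d₂) = 0.2912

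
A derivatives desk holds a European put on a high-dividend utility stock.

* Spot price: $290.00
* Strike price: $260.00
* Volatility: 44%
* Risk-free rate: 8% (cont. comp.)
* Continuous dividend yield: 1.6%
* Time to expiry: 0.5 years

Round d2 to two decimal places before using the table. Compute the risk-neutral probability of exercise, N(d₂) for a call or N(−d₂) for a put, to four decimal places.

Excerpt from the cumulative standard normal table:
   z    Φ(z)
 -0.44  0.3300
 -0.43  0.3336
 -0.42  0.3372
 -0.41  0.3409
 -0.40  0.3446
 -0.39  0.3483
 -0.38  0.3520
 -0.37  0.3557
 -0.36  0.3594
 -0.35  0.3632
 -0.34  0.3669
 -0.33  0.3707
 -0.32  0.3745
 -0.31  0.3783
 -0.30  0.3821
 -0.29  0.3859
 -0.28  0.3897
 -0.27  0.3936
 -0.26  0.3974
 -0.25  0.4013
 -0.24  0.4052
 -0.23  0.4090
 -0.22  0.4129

0.3821

σ√T = 0.44·√0.5 = 0.3111
ln(S/K) + (r − q + σ²/2)T = ln(290/260) + (0.08 − 0.016 + 0.44²/2)·0.5 = 0.1092 + 0.0804 = 0.1896
d₁ = 0.1896 / 0.3111 = 0.6094 ⇒ 0.61
d₂ = d₁ − σ√T = 0.6094 − 0.3111 = 0.2983 ⇒ 0.30
Risk-neutral Pr[S_T < K] = N(−d₂) = N(-0.30) = 0.3821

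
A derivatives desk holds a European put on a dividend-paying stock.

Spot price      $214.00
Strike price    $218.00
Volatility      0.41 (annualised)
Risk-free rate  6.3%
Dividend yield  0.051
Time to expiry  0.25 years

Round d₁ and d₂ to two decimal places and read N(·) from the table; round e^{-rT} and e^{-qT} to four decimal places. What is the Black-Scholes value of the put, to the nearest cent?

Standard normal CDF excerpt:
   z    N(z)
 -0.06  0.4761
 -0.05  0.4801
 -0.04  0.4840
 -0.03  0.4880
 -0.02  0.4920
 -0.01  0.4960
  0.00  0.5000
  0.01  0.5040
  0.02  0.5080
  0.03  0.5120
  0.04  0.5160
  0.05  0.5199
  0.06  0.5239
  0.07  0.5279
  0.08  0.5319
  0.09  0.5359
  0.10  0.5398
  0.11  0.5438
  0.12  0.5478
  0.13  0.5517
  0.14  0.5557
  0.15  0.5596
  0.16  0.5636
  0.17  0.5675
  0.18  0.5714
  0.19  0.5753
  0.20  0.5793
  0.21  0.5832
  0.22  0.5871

$19.52

T = 0.25;  σ√T = 0.2050
d₁ = [ln(214/218) + (0.063 − 0.051 + ½·0.41²)·0.25] / (σ√T) = (-0.0185 + 0.0240) / 0.2050 = 0.0268 which rounds to 0.03
d₂ = 0.0268 − 0.2050 = -0.1782 which rounds to -0.18
exp(−qT) = exp(−0.051·0.25) = 0.9873;  exp(−rT) = exp(−0.063·0.25) = 0.9844
N(−d₂) = N(0.18) = 0.5714;  N(−d₁) = N(-0.03) = 0.4880
P = 218·0.9844·0.5714 − 214·0.9873·0.4880 = 122.6220 − 103.1057 = 19.5163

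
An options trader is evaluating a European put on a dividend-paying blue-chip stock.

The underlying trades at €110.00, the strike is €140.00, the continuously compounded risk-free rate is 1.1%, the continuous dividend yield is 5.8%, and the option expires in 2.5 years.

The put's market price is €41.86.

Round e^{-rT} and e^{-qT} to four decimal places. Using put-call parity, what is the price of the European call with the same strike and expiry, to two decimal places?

e^(−qT) = e^(−0.058·2.5) = 0.8650;  e^(−rT) = e^(−0.011·2.5) = 0.9729
Put-call parity: C − P = S·e^(−qT) − K·e^(−rT) = 110·0.8650 − 140·0.9729 = 95.1500 − 136.2060 = -41.0560
C = P + (C − P) = 41.86 + (-41.0560) = 0.8040

€0.80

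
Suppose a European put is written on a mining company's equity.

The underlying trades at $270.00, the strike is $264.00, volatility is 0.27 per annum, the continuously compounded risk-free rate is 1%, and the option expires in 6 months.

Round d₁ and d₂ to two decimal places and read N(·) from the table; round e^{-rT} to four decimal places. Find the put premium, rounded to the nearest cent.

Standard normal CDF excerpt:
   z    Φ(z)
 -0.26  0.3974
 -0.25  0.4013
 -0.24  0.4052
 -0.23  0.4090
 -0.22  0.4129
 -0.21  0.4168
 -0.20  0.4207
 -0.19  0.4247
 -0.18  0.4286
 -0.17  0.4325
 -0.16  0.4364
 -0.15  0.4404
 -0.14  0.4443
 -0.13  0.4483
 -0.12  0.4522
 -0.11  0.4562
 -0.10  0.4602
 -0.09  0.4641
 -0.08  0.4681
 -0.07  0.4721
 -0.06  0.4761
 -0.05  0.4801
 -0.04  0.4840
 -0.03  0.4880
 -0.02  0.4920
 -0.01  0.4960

σ√T = 0.27 × 0.7071 = 0.1909
d₁ = [ln(270/264) + (0.01 + 0.27²/2)·0.5] / 0.1909 = [0.0225 + 0.0232] / 0.1909 = 0.2394 ⇒ 0.24
d₂ = d₁ − σ√T = 0.2394 − 0.1909 = 0.0484 ⇒ 0.05
exp(−rT) = exp(−0.01·0.5) = 0.9950
P = 264·0.9950·N(-0.05) − 270·N(-0.24) = 264·0.9950·0.4801 − 270·0.4052 = 126.1127 − 109.4040 = 16.7087

$16.71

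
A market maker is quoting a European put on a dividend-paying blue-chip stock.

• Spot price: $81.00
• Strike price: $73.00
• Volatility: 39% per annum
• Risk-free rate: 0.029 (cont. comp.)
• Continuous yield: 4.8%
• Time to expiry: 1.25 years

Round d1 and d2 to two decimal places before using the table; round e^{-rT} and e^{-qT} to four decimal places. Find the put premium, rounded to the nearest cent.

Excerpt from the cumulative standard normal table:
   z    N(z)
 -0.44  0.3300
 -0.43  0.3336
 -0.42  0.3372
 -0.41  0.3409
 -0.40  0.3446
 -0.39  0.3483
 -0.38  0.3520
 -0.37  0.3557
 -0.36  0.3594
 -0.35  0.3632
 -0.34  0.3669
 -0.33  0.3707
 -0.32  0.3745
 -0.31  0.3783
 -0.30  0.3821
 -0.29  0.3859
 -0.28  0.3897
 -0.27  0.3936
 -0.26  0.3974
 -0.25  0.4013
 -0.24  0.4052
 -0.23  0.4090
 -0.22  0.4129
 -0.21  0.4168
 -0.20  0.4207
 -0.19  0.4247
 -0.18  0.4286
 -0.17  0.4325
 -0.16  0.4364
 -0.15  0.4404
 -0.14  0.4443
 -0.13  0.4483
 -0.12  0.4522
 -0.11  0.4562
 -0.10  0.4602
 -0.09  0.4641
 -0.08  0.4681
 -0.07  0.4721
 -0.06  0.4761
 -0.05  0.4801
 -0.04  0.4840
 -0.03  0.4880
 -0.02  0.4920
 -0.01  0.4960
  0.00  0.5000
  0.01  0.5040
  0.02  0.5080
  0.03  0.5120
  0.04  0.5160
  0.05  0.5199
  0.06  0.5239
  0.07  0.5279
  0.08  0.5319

$9.76

T = 1.25;  σ√T = 0.4360
d₁ = [ln(81/73) + (0.029 − 0.048 + 0.39²/2)·1.25] / 0.4360 = [0.1040 + 0.0713] / 0.4360 = 0.4020 which rounds to 0.40
d₂ = d₁ − σ√T = 0.4020 − 0.4360 = -0.0340 which rounds to -0.03
exp(−qT) = exp(−0.048·1.25) = 0.9418;  exp(−rT) = exp(−0.029·1.25) = 0.9644
P = 73·0.9644·N(0.03) − 81·0.9418·N(-0.40) = 73·0.9644·0.5120 − 81·0.9418·0.3446 = 36.0454 − 26.2881 = 9.7573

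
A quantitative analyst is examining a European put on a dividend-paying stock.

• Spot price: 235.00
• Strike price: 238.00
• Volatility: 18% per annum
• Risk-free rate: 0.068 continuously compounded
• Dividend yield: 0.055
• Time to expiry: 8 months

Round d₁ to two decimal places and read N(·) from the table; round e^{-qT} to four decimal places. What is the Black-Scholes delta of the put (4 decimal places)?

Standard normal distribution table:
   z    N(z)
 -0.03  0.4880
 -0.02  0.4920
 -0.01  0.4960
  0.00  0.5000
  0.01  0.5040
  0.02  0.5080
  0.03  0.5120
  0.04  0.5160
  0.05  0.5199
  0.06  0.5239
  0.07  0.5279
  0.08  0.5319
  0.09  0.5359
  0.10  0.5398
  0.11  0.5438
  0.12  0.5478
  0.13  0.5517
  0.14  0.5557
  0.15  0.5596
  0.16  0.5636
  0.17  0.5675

-0.4628

T = 0.6667;  σ√T = 0.1470
d₁ = [ln(235/238) + (0.068 − 0.055 + ½·0.18²)·0.6667] / (σ√T) = (-0.0127 + 0.0195) / 0.1470 = 0.0461 ≈ 0.05
N(d₁) = N(0.05) = 0.5199
Δ_put = exp(−qT)·(N(d₁) − 1) = 0.9640·(0.5199 − 1) = -0.4628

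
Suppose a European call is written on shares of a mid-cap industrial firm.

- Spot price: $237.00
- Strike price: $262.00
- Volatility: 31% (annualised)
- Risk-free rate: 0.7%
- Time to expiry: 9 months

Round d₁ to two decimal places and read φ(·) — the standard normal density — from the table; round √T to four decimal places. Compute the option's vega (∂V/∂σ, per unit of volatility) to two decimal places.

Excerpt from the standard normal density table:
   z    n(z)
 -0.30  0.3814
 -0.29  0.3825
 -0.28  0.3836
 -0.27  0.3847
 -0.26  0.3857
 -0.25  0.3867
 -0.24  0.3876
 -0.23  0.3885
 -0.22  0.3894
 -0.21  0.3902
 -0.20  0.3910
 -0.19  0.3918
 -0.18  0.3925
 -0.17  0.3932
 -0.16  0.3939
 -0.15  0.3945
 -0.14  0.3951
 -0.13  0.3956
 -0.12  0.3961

T = 0.75;  σ√T = 0.2685
d₁ = [ln(237/262) + (0.007 + 0.31²/2)·0.75] / 0.2685 = [-0.1003 + 0.0413] / 0.2685 = -0.2198 which rounds to -0.22
√T = √0.75 = 0.8660
φ(d₁) = φ(-0.22) = 0.3894
vega = S·φ(d₁)·√T = 237·0.3894·0.8660 = 79.9212

79.92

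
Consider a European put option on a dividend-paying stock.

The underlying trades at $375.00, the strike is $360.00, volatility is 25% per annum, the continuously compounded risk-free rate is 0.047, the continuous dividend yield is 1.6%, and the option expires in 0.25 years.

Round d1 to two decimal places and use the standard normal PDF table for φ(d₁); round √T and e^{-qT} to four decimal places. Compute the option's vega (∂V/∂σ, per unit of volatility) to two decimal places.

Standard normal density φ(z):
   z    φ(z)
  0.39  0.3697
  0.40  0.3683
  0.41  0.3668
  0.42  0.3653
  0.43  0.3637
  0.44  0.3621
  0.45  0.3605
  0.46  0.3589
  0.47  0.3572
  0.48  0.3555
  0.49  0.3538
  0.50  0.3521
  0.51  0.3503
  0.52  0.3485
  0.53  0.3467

67.32

T = 0.25;  σ√T = 0.1250
d₁ = [ln(375/360) + (0.047 − 0.016 + 0.25²/2)·0.25] / 0.1250 = [0.0408 + 0.0156] / 0.1250 = 0.4511 → 0.45
√T = √0.25 = 0.5000
φ(d₁) = φ(0.45) = 0.3605
exp(−qT) = exp(−0.016·0.25) = 0.9960
vega = S·exp(−qT)·φ(d₁)·√T = 375·0.9960·0.3605·0.5000 = 67.3234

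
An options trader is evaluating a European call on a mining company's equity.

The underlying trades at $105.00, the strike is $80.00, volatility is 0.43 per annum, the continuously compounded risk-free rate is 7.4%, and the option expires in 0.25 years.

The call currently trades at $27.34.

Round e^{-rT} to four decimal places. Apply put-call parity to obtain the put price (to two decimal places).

exp(−rT) = exp(−0.074·0.25) = 0.9817
Put-call parity: C − P = S − K·e^(−rT) = 105 − 80·0.9817 = 105 − 78.5360 = 26.4640
P = C − (C − P) = 27.34 − (26.4640) = 0.8760

$0.88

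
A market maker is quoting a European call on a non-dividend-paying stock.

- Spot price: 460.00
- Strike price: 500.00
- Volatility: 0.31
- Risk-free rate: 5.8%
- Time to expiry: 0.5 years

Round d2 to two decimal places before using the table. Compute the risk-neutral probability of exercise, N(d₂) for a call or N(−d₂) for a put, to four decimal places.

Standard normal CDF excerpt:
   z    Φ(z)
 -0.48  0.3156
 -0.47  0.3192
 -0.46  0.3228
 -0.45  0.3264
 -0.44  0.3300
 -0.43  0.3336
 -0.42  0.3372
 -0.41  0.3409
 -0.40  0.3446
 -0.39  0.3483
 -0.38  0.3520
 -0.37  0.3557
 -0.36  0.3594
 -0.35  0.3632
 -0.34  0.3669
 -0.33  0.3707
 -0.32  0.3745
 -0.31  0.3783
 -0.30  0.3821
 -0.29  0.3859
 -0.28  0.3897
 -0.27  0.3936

σ√T = 0.31·√0.5 = 0.2192
d₁ = [ln(460/500) + (0.058 + 0.31²/2)·0.5] / 0.2192 = [-0.0834 + 0.0530] / 0.2192 = -0.1385 ≈ -0.14
d₂ = d₁ − σ√T = -0.1385 − 0.2192 = -0.3577 ≈ -0.36
Pr(exercise) under Q = N(d₂) = 0.3594

0.3594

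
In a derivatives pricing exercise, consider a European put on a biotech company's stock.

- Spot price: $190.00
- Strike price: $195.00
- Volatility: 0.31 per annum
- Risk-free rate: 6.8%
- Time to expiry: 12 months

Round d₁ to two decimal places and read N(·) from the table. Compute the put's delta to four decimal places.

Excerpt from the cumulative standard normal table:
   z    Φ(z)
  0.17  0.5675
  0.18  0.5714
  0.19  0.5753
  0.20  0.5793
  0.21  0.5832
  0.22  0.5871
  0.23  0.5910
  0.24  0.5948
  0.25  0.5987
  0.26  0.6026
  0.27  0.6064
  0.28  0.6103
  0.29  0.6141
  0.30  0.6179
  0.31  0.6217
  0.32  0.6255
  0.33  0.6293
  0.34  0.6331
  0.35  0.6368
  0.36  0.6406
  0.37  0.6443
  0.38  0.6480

σ√T = 0.31·√1 = 0.3100
d₁ = [ln(190/195) + (0.068 + 0.31²/2)·1] / 0.3100 = [-0.0260 + 0.1161] / 0.3100 = 0.2906 which rounds to 0.29
N(d₁) = N(0.29) = 0.6141
Δ_put = N(d₁) − 1 = 0.6141 − 1 = -0.3859

-0.3859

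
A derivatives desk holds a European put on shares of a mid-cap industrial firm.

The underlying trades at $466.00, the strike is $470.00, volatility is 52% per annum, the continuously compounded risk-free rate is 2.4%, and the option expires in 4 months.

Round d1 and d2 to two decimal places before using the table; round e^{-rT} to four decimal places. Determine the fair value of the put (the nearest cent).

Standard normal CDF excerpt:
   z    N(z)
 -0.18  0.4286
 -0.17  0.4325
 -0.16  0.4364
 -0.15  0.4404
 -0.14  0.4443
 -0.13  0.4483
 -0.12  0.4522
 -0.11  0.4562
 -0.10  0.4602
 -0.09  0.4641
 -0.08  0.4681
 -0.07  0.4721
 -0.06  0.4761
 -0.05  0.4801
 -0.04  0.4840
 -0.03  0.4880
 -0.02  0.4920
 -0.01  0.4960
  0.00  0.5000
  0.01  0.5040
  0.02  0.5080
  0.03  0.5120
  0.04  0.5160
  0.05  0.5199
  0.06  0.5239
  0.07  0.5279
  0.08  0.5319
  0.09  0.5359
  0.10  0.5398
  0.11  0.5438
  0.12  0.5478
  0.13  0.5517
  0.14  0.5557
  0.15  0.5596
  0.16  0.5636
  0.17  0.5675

T = 0.3333;  σ√T = 0.3002
d₁ = [ln(466/470) + (0.024 + 0.52²/2)·0.3333] / 0.3002 = [-0.0085 + 0.0531] / 0.3002 = 0.1483 ≈ 0.15
d₂ = d₁ − σ√T = 0.1483 − 0.3002 = -0.1519 ≈ -0.15
exp(−rT) = exp(−0.024·0.3333) = 0.9920
N(−d₂) = N(0.15) = 0.5596;  N(−d₁) = N(-0.15) = 0.4404
P = 470·0.9920·0.5596 − 466·0.4404 = 260.9079 − 205.2264 = 55.6815

$55.68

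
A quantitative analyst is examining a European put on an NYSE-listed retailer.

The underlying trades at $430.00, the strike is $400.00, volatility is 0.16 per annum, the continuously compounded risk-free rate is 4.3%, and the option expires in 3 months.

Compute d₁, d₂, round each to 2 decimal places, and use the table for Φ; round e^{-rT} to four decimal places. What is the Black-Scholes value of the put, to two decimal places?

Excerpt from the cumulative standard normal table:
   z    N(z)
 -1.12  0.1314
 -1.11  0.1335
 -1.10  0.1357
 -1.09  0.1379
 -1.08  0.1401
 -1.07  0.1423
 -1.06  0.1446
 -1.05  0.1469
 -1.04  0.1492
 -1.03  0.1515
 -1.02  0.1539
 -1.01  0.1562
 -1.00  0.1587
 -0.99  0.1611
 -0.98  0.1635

σ√T = 0.16 × 0.5000 = 0.0800
d₁ = [ln(430/400) + (0.043 + 0.16²/2)·0.25] / 0.0800 = [0.0723 + 0.0139] / 0.0800 = 1.0784 ⇒ 1.08
d₂ = d₁ − σ√T = 1.0784 − 0.0800 = 0.9984 ⇒ 1.00
exp(−rT) = exp(−0.043·0.25) = 0.9893
P = 400·0.9893·N(-1.00) − 430·N(-1.08) = 400·0.9893·0.1587 − 430·0.1401 = 62.8008 − 60.2430 = 2.5578

$2.56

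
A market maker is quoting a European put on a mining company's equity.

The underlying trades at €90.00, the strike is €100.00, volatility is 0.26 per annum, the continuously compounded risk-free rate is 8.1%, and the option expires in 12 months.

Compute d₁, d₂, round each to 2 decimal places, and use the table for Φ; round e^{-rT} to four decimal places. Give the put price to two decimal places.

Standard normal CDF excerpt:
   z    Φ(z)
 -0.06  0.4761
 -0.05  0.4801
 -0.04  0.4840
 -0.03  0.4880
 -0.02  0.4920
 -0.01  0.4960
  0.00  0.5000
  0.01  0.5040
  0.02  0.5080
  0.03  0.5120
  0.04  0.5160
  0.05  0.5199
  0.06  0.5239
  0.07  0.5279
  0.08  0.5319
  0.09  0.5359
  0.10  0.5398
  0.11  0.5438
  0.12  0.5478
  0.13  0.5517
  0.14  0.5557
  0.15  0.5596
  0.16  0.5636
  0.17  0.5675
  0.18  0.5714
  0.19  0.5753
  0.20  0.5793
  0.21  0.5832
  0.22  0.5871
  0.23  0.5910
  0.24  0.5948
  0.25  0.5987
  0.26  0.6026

σ√T = 0.26·√1 = 0.2600
d₁ = [ln(90/100) + (0.081 + 0.26²/2)·1] / 0.2600 = [-0.1054 + 0.1148] / 0.2600 = 0.0363 ≈ 0.04
d₂ = d₁ − σ√T = 0.0363 − 0.2600 = -0.2237 ≈ -0.22
e^(−rT) = e^(−0.081·1) = 0.9222
N(−d₂) = N(0.22) = 0.5871;  N(−d₁) = N(-0.04) = 0.4840
P = 100·0.9222·0.5871 − 90·0.4840 = 54.1424 − 43.5600 = 10.5824

€10.58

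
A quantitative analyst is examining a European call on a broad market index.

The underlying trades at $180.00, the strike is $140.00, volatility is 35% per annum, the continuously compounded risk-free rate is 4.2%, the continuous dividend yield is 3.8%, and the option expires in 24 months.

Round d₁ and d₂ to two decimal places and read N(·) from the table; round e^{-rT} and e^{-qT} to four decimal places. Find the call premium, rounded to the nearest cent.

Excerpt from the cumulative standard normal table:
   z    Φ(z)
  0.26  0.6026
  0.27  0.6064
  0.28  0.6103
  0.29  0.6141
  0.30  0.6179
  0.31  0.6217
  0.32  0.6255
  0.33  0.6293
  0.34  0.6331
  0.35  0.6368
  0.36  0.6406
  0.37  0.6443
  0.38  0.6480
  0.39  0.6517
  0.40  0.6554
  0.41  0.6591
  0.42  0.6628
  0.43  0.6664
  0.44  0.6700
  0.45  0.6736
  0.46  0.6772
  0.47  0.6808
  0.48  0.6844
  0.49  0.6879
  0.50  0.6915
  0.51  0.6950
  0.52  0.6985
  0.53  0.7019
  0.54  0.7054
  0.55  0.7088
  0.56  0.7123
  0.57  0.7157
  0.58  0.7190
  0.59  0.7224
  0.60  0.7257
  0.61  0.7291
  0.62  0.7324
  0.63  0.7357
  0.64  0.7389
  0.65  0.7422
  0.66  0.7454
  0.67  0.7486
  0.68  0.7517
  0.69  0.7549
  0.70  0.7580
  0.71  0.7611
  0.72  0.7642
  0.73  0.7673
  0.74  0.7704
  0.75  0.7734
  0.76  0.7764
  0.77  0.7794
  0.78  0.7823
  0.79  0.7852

σ√T = 0.35·√2 = 0.4950
d₁ = [ln(180/140) + (0.042 − 0.038 + 0.35²/2)·2] / 0.4950 = [0.2513 + 0.1305] / 0.4950 = 0.7714 → 0.77
d₂ = d₁ − σ√T = 0.7714 − 0.4950 = 0.2764 → 0.28
exp(−qT) = exp(−0.038·2) = 0.9268;  exp(−rT) = exp(−0.042·2) = 0.9194
N(d₁) = N(0.77) = 0.7794;  N(d₂) = N(0.28) = 0.6103
C = 180·0.9268·0.7794 − 140·0.9194·0.6103 = 130.0226 − 78.5554 = 51.4673

$51.47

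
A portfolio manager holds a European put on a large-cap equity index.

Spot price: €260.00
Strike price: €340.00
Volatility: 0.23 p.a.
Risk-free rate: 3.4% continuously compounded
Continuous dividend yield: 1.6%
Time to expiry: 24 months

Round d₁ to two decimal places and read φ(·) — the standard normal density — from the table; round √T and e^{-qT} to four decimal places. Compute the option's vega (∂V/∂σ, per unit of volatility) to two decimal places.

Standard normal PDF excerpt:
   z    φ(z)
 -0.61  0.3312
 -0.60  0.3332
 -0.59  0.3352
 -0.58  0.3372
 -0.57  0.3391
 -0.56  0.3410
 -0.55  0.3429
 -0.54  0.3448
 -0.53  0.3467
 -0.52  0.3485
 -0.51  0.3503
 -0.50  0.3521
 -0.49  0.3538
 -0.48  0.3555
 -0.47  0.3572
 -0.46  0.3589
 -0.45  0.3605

122.11

σ√T = 0.23 × 1.4142 = 0.3253
ln(S/K) + (r − q + σ²/2)T = ln(260/340) + (0.034 − 0.016 + 0.23²/2)·2 = -0.2683 + 0.0889 = -0.1794
d₁ = -0.1794 / 0.3253 = -0.5514 → -0.55
√T = √2 = 1.4142
φ(d₁) = φ(-0.55) = 0.3429
exp(−qT) = exp(−0.016·2) = 0.9685
vega = S·exp(−qT)·φ(d₁)·√T = 260·0.9685·0.3429·1.4142 = 122.1100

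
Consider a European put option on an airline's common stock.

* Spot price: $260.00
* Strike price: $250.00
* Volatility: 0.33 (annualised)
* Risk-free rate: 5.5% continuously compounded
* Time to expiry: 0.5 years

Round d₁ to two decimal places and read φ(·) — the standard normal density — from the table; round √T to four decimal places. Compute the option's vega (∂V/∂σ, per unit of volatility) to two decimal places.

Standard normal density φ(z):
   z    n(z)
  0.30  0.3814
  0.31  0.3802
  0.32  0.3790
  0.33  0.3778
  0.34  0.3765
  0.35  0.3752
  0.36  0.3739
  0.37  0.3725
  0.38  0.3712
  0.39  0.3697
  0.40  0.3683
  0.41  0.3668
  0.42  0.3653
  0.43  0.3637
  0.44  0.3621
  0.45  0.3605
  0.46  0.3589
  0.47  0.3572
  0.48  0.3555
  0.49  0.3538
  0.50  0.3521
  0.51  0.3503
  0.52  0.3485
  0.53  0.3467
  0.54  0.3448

σ√T = 0.33 × 0.7071 = 0.2333
d₁ = [ln(260/250) + (0.055 + 0.33²/2)·0.5] / 0.2333 = [0.0392 + 0.0547] / 0.2333 = 0.4026 → 0.40
√T = √0.5 = 0.7071
φ(d₁) = φ(0.40) = 0.3683
vega = S·φ(d₁)·√T = 260·0.3683·0.7071 = 67.7105
(Vega is the same for a European call and put with the same parameters.)

67.71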